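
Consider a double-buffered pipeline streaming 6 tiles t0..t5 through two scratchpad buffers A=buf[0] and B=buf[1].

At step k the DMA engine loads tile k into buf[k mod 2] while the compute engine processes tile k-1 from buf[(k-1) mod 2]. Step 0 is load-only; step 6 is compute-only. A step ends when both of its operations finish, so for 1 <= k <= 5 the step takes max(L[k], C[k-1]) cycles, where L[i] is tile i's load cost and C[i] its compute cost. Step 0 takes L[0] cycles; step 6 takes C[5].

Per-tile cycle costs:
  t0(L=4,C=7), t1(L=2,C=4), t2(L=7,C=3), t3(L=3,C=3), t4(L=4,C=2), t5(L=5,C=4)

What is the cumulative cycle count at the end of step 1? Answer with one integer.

end_cycle[1] = 11

  0. 4=4c; end=4; A:t0 B:-
  1. max(2,7)=7c; end=11; A:t0 B:t1
  2. max(7,4)=7c; end=18; A:t2 B:t1
  3. max(3,3)=3c; end=21; A:t2 B:t3
  4. max(4,3)=4c; end=25; A:t4 B:t3
  5. max(5,2)=5c; end=30; A:t4 B:t5
  6. 4=4c; end=34; A:t4 B:t5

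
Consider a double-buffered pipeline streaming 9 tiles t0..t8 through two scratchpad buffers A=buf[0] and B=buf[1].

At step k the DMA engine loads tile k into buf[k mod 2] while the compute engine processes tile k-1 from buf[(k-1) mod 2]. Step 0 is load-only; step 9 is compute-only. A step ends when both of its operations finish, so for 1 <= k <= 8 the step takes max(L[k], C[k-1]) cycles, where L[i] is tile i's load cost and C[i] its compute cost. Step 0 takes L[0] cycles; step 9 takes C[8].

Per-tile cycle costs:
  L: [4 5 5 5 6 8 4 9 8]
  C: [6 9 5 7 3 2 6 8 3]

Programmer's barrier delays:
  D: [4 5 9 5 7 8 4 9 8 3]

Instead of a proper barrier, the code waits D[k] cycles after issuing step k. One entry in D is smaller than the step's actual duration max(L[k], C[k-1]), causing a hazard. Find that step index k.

step 0: need L[0]=4 = 4; D[0]=4 ok
step 1: need max(L[1]=5,C[0]=6) = 6; D[1]=5 SHORT
step 2: need max(L[2]=5,C[1]=9) = 9; D[2]=9 ok
step 3: need max(L[3]=5,C[2]=5) = 5; D[3]=5 ok
step 4: need max(L[4]=6,C[3]=7) = 7; D[4]=7 ok
step 5: need max(L[5]=8,C[4]=3) = 8; D[5]=8 ok
step 6: need max(L[6]=4,C[5]=2) = 4; D[6]=4 ok
step 7: need max(L[7]=9,C[6]=6) = 9; D[7]=9 ok
step 8: need max(L[8]=8,C[7]=8) = 8; D[8]=8 ok
step 9: need C[8]=3 = 3; D[9]=3 ok

hazard at step 1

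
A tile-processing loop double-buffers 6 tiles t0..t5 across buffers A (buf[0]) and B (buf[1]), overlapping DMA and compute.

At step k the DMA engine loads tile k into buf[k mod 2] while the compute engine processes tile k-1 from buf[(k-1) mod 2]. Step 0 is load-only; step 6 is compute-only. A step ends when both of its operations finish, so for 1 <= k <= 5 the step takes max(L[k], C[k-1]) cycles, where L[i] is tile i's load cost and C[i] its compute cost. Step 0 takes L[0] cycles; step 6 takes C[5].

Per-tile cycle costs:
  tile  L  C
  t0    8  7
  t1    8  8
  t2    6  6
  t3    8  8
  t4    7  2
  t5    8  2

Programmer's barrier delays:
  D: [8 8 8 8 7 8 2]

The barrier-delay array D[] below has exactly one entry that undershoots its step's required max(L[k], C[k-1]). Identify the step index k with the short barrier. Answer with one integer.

hazard at step 4

k=0 barrier L[0]=8→8c, D[0]=8 ok
k=1 barrier max(L[1]=8,C[0]=7)→8c, D[1]=8 ok
k=2 barrier max(L[2]=6,C[1]=8)→8c, D[2]=8 ok
k=3 barrier max(L[3]=8,C[2]=6)→8c, D[3]=8 ok
k=4 barrier max(L[4]=7,C[3]=8)→8c, D[4]=7 SHORT
k=5 barrier max(L[5]=8,C[4]=2)→8c, D[5]=8 ok
k=6 barrier C[5]=2→2c, D[6]=2 ok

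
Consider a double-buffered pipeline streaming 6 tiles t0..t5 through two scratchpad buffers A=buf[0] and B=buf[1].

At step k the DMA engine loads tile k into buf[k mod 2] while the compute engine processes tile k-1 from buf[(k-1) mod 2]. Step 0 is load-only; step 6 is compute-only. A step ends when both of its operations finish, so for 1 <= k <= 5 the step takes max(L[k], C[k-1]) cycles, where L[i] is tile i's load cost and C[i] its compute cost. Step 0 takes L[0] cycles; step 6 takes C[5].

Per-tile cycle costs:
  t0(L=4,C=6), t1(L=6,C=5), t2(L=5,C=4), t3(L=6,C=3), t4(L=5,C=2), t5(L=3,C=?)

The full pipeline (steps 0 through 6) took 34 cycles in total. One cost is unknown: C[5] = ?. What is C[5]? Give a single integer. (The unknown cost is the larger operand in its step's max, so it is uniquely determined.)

step 0 = dur = L[0]=4 = 4
step 1 = dur = max(L[1]=6, C[0]=6) = 6
step 2 = dur = max(L[2]=5, C[1]=5) = 5
step 3 = dur = max(L[3]=6, C[2]=4) = 6
step 4 = dur = max(L[4]=5, C[3]=3) = 5
step 5 = dur = max(L[5]=3, C[4]=2) = 3
step 6 = dur = C[5]=? = C[5]  (unknown; binding)
sum of known step durations = 29
dur[6] = total - known = 34 - 29 = 5
C[5] is the binding max in step 6, so C[5] = dur[6] = 5

C[5] = 5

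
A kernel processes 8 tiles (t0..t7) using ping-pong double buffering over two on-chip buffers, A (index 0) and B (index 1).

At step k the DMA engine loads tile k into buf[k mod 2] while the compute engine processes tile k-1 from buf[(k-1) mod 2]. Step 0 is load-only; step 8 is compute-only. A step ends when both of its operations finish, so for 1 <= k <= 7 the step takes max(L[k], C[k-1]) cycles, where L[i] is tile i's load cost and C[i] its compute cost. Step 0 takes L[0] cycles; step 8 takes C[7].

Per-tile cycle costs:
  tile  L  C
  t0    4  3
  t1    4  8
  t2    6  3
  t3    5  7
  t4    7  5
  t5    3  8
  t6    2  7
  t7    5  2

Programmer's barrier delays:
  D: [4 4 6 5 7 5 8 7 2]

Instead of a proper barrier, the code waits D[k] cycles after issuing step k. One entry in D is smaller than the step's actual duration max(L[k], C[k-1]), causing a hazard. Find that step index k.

hazard at step 2

[0] required=L[0]=4=4 vs D=4 ok
[1] required=max(L[1]=4,C[0]=3)=4 vs D=4 ok
[2] required=max(L[2]=6,C[1]=8)=8 vs D=6 SHORT
[3] required=max(L[3]=5,C[2]=3)=5 vs D=5 ok
[4] required=max(L[4]=7,C[3]=7)=7 vs D=7 ok
[5] required=max(L[5]=3,C[4]=5)=5 vs D=5 ok
[6] required=max(L[6]=2,C[5]=8)=8 vs D=8 ok
[7] required=max(L[7]=5,C[6]=7)=7 vs D=7 ok
[8] required=C[7]=2=2 vs D=2 ok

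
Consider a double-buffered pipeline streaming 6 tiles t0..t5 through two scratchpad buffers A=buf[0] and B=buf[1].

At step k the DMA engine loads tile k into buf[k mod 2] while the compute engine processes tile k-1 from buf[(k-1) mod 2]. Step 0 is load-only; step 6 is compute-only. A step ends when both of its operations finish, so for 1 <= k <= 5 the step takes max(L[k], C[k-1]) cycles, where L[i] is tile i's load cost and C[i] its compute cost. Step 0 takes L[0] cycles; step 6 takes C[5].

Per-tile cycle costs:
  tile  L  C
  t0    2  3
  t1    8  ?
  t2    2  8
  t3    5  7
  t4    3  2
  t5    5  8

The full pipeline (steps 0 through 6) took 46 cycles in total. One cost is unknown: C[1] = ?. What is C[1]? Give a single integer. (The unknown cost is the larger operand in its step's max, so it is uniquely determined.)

C[1] = 8

step 0 → dur = L[0]=2 = 2
step 1 → dur = max(L[1]=8, C[0]=3) = 8
step 2 → dur = max(L[2]=2, C[1]=?) = C[1]  (unknown; binding)
step 3 → dur = max(L[3]=5, C[2]=8) = 8
step 4 → dur = max(L[4]=3, C[3]=7) = 7
step 5 → dur = max(L[5]=5, C[4]=2) = 5
step 6 → dur = C[5]=8 = 8
sum of known step durations = 38
dur[2] = total - known = 46 - 38 = 8
C[1] is the binding max in step 2, so C[1] = dur[2] = 8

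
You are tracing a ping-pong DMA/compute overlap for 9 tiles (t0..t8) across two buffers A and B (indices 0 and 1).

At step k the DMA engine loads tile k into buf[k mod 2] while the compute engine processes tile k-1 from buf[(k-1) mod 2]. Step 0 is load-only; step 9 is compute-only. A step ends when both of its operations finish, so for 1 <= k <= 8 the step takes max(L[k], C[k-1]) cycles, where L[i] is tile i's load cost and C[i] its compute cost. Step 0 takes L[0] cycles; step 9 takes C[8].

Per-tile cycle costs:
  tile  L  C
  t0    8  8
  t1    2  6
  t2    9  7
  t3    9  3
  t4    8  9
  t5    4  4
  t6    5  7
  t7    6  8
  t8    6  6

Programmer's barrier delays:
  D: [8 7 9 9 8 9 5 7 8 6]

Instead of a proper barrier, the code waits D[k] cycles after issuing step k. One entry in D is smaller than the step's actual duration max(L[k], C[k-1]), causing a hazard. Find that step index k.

[0] required=L[0]=8=8 vs D=8 ok
[1] required=max(L[1]=2,C[0]=8)=8 vs D=7 SHORT
[2] required=max(L[2]=9,C[1]=6)=9 vs D=9 ok
[3] required=max(L[3]=9,C[2]=7)=9 vs D=9 ok
[4] required=max(L[4]=8,C[3]=3)=8 vs D=8 ok
[5] required=max(L[5]=4,C[4]=9)=9 vs D=9 ok
[6] required=max(L[6]=5,C[5]=4)=5 vs D=5 ok
[7] required=max(L[7]=6,C[6]=7)=7 vs D=7 ok
[8] required=max(L[8]=6,C[7]=8)=8 vs D=8 ok
[9] required=C[8]=6=6 vs D=6 ok

hazard at step 1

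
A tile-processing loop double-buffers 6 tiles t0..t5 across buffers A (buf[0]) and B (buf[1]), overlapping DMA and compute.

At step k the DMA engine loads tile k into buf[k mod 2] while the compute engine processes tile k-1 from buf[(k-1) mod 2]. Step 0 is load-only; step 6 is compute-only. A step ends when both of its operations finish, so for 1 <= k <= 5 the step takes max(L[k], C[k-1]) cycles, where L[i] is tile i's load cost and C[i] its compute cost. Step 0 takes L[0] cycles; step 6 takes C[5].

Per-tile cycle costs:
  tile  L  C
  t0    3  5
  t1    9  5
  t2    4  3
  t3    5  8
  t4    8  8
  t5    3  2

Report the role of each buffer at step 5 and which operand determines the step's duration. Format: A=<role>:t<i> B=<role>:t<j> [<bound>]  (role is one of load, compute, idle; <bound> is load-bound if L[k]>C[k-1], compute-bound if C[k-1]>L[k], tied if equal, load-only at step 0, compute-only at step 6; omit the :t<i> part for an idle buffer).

step 5: A=compute:t4 B=load:t5 [compute-bound]

k=0 load=t0/3c comp=- wait=3 total=3
k=1 load=t1/9c comp=t0/5c wait=9 total=12
k=2 load=t2/4c comp=t1/5c wait=5 total=17
k=3 load=t3/5c comp=t2/3c wait=5 total=22
k=4 load=t4/8c comp=t3/8c wait=8 total=30
k=5 load=t5/3c comp=t4/8c wait=8 total=38
k=6 load=- comp=t5/2c wait=2 total=40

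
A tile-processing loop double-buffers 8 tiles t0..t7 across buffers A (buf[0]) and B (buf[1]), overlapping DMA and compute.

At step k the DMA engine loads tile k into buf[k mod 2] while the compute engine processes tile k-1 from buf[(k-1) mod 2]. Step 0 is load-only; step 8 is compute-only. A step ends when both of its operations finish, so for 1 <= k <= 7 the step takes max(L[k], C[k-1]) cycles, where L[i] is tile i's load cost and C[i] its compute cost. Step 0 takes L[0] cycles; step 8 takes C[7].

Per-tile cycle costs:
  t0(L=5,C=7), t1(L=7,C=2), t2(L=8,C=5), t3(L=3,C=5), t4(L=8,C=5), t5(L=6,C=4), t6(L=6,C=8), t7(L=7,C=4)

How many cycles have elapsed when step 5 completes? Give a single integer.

end_cycle[5] = 39

step 0: L[0]=5 → dur=5, Σ=5 | A=load:t0 B=idle [load-only]
step 1: L[1]=7 C[0]=7 → dur=7, Σ=12 | A=compute:t0 B=load:t1 [tied]
step 2: L[2]=8 C[1]=2 → dur=8, Σ=20 | A=load:t2 B=compute:t1 [load-bound]
step 3: L[3]=3 C[2]=5 → dur=5, Σ=25 | A=compute:t2 B=load:t3 [compute-bound]
step 4: L[4]=8 C[3]=5 → dur=8, Σ=33 | A=load:t4 B=compute:t3 [load-bound]
step 5: L[5]=6 C[4]=5 → dur=6, Σ=39 | A=compute:t4 B=load:t5 [load-bound]
step 6: L[6]=6 C[5]=4 → dur=6, Σ=45 | A=load:t6 B=compute:t5 [load-bound]
step 7: L[7]=7 C[6]=8 → dur=8, Σ=53 | A=compute:t6 B=load:t7 [compute-bound]
step 8: C[7]=4 → dur=4, Σ=57 | A=idle B=compute:t7 [compute-only]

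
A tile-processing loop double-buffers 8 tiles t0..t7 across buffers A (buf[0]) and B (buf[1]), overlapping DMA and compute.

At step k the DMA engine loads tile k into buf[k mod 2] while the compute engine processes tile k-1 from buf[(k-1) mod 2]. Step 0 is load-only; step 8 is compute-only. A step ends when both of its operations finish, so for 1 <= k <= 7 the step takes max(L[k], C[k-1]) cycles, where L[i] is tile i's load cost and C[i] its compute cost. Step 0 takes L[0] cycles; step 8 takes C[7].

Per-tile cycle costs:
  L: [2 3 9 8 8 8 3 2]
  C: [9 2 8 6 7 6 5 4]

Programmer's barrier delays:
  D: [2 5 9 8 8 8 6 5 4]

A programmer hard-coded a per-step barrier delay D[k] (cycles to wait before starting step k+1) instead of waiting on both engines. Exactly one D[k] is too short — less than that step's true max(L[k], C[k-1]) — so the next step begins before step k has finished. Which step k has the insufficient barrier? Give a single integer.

step 0: need L[0]=2 = 2; D[0]=2 ok
step 1: need max(L[1]=3,C[0]=9) = 9; D[1]=5 SHORT
step 2: need max(L[2]=9,C[1]=2) = 9; D[2]=9 ok
step 3: need max(L[3]=8,C[2]=8) = 8; D[3]=8 ok
step 4: need max(L[4]=8,C[3]=6) = 8; D[4]=8 ok
step 5: need max(L[5]=8,C[4]=7) = 8; D[5]=8 ok
step 6: need max(L[6]=3,C[5]=6) = 6; D[6]=6 ok
step 7: need max(L[7]=2,C[6]=5) = 5; D[7]=5 ok
step 8: need C[7]=4 = 4; D[8]=4 ok

hazard at step 1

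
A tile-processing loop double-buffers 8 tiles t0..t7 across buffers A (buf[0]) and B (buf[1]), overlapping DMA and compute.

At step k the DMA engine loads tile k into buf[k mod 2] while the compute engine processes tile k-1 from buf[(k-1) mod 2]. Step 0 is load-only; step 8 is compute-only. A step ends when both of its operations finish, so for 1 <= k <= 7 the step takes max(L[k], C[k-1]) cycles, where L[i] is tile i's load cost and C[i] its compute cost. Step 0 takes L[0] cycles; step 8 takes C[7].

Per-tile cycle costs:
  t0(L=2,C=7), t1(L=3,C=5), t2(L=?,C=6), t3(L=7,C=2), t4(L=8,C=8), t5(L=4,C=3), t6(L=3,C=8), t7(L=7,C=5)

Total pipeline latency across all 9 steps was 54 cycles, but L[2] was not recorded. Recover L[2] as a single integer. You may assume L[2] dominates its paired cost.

L[2] = 6

step 0 | dur = L[0]=2 = 2
step 1 | dur = max(L[1]=3, C[0]=7) = 7
step 2 | dur = max(L[2]=?, C[1]=5) = L[2]  (unknown; binding)
step 3 | dur = max(L[3]=7, C[2]=6) = 7
step 4 | dur = max(L[4]=8, C[3]=2) = 8
step 5 | dur = max(L[5]=4, C[4]=8) = 8
step 6 | dur = max(L[6]=3, C[5]=3) = 3
step 7 | dur = max(L[7]=7, C[6]=8) = 8
step 8 | dur = C[7]=5 = 5
sum of known step durations = 48
dur[2] = total - known = 54 - 48 = 6
L[2] is the binding max in step 2, so L[2] = dur[2] = 6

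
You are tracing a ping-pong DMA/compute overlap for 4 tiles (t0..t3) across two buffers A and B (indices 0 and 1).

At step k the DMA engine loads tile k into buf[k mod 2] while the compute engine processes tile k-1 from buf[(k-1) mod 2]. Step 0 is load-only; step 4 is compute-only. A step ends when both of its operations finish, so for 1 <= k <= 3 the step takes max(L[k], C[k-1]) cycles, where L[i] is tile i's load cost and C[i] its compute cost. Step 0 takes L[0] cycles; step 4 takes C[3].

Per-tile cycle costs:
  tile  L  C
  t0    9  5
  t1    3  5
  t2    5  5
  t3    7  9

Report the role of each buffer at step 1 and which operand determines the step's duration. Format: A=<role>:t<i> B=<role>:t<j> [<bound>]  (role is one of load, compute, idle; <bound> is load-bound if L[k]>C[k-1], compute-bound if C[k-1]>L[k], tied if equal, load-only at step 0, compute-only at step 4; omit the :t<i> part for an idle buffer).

step 1: A=compute:t0 B=load:t1 [compute-bound]

[0] DMA t0→A (9c) ∥ CU idle ⇒ 9c, clock 9
[1] DMA t1→B (3c) ∥ CU A:t0 (5c) ⇒ 5c, clock 14
[2] DMA t2→A (5c) ∥ CU B:t1 (5c) ⇒ 5c, clock 19
[3] DMA t3→B (7c) ∥ CU A:t2 (5c) ⇒ 7c, clock 26
[4] DMA idle ∥ CU B:t3 (9c) ⇒ 9c, clock 35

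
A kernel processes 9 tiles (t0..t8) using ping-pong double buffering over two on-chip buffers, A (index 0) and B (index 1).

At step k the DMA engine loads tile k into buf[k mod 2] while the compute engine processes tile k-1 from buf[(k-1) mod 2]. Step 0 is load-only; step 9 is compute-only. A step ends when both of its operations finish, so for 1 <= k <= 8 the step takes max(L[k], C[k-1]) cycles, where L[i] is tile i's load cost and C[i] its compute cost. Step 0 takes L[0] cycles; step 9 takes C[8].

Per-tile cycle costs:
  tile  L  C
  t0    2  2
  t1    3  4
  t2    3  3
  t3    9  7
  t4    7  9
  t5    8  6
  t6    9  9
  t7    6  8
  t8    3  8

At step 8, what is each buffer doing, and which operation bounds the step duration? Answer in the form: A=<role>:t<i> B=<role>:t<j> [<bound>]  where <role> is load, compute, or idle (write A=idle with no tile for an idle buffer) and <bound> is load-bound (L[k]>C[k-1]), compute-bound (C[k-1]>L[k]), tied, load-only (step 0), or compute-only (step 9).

step 8: A=load:t8 B=compute:t7 [compute-bound]

k=0 load=t0/2c comp=- wait=2 total=2
k=1 load=t1/3c comp=t0/2c wait=3 total=5
k=2 load=t2/3c comp=t1/4c wait=4 total=9
k=3 load=t3/9c comp=t2/3c wait=9 total=18
k=4 load=t4/7c comp=t3/7c wait=7 total=25
k=5 load=t5/8c comp=t4/9c wait=9 total=34
k=6 load=t6/9c comp=t5/6c wait=9 total=43
k=7 load=t7/6c comp=t6/9c wait=9 total=52
k=8 load=t8/3c comp=t7/8c wait=8 total=60
k=9 load=- comp=t8/8c wait=8 total=68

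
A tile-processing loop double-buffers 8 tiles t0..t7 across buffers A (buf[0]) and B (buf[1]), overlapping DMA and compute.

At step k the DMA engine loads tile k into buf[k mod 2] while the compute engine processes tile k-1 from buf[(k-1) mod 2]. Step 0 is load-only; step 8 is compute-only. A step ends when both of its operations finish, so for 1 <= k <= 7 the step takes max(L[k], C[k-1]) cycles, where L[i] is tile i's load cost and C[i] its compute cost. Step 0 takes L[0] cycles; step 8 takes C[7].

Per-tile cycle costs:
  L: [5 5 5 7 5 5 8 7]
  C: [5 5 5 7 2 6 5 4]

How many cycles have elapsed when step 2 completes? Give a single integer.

k=0 load=t0/5c comp=- wait=5 total=5
k=1 load=t1/5c comp=t0/5c wait=5 total=10
k=2 load=t2/5c comp=t1/5c wait=5 total=15
k=3 load=t3/7c comp=t2/5c wait=7 total=22
k=4 load=t4/5c comp=t3/7c wait=7 total=29
k=5 load=t5/5c comp=t4/2c wait=5 total=34
k=6 load=t6/8c comp=t5/6c wait=8 total=42
k=7 load=t7/7c comp=t6/5c wait=7 total=49
k=8 load=- comp=t7/4c wait=4 total=53

end_cycle[2] = 15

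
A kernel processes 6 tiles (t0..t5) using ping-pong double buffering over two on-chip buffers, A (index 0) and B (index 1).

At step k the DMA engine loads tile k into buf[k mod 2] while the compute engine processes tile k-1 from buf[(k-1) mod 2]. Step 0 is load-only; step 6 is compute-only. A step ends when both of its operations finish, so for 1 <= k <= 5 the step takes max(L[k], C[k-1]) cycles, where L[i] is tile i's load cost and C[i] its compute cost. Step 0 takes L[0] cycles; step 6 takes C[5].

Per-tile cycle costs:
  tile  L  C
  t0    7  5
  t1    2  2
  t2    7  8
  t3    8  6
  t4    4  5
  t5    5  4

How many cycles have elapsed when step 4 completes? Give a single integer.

end_cycle[4] = 33

step 0: L[0]=7 → dur=7, Σ=7 | A=load:t0 B=idle [load-only]
step 1: L[1]=2 C[0]=5 → dur=5, Σ=12 | A=compute:t0 B=load:t1 [compute-bound]
step 2: L[2]=7 C[1]=2 → dur=7, Σ=19 | A=load:t2 B=compute:t1 [load-bound]
step 3: L[3]=8 C[2]=8 → dur=8, Σ=27 | A=compute:t2 B=load:t3 [tied]
step 4: L[4]=4 C[3]=6 → dur=6, Σ=33 | A=load:t4 B=compute:t3 [compute-bound]
step 5: L[5]=5 C[4]=5 → dur=5, Σ=38 | A=compute:t4 B=load:t5 [tied]
step 6: C[5]=4 → dur=4, Σ=42 | A=idle B=compute:t5 [compute-only]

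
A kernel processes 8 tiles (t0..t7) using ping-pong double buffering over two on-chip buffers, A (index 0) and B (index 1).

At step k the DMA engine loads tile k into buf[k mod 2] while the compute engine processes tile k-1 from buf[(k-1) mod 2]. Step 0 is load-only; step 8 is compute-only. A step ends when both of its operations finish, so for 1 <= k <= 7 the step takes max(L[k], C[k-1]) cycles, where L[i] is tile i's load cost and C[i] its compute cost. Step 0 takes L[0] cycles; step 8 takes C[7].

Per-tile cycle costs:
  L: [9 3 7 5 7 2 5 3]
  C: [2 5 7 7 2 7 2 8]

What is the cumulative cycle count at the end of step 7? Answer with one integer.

step 0: L[0]=9 → dur=9, Σ=9 | A=load:t0 B=idle [load-only]
step 1: L[1]=3 C[0]=2 → dur=3, Σ=12 | A=compute:t0 B=load:t1 [load-bound]
step 2: L[2]=7 C[1]=5 → dur=7, Σ=19 | A=load:t2 B=compute:t1 [load-bound]
step 3: L[3]=5 C[2]=7 → dur=7, Σ=26 | A=compute:t2 B=load:t3 [compute-bound]
step 4: L[4]=7 C[3]=7 → dur=7, Σ=33 | A=load:t4 B=compute:t3 [tied]
step 5: L[5]=2 C[4]=2 → dur=2, Σ=35 | A=compute:t4 B=load:t5 [tied]
step 6: L[6]=5 C[5]=7 → dur=7, Σ=42 | A=load:t6 B=compute:t5 [compute-bound]
step 7: L[7]=3 C[6]=2 → dur=3, Σ=45 | A=compute:t6 B=load:t7 [load-bound]
step 8: C[7]=8 → dur=8, Σ=53 | A=idle B=compute:t7 [compute-only]

end_cycle[7] = 45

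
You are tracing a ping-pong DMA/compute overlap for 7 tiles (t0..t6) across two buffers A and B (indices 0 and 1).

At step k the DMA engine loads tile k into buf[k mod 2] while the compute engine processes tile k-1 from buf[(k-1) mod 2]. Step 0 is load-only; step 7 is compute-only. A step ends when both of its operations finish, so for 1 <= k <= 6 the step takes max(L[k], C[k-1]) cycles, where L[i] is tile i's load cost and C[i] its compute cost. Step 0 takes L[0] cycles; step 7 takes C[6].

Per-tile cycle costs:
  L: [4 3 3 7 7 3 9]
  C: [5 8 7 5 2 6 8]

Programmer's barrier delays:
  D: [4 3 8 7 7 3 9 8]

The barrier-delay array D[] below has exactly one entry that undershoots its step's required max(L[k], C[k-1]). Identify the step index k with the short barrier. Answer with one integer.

step 0: need L[0]=4 = 4; D[0]=4 ok
step 1: need max(L[1]=3,C[0]=5) = 5; D[1]=3 SHORT
step 2: need max(L[2]=3,C[1]=8) = 8; D[2]=8 ok
step 3: need max(L[3]=7,C[2]=7) = 7; D[3]=7 ok
step 4: need max(L[4]=7,C[3]=5) = 7; D[4]=7 ok
step 5: need max(L[5]=3,C[4]=2) = 3; D[5]=3 ok
step 6: need max(L[6]=9,C[5]=6) = 9; D[6]=9 ok
step 7: need C[6]=8 = 8; D[7]=8 ok

hazard at step 1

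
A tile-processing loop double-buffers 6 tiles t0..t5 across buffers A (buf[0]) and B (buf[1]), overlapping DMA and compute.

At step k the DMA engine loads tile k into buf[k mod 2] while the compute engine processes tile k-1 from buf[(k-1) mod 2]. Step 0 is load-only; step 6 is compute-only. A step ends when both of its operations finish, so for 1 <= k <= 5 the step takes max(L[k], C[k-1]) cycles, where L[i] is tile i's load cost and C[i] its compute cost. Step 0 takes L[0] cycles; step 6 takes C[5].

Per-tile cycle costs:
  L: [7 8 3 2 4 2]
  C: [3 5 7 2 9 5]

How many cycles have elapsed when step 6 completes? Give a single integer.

end_cycle[6] = 45

k=0 load=t0/7c comp=- wait=7 total=7
k=1 load=t1/8c comp=t0/3c wait=8 total=15
k=2 load=t2/3c comp=t1/5c wait=5 total=20
k=3 load=t3/2c comp=t2/7c wait=7 total=27
k=4 load=t4/4c comp=t3/2c wait=4 total=31
k=5 load=t5/2c comp=t4/9c wait=9 total=40
k=6 load=- comp=t5/5c wait=5 total=45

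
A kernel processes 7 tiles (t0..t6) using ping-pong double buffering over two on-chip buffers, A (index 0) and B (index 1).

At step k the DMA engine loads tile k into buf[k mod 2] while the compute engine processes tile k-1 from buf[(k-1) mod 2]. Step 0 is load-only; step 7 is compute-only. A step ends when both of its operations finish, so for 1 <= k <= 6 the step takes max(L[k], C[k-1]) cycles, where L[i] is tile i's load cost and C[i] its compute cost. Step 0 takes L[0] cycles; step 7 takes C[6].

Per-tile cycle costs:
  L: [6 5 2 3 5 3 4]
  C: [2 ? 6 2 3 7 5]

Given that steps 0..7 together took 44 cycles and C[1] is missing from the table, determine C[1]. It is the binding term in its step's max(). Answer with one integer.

step 0 → dur = L[0]=6 = 6
step 1 → dur = max(L[1]=5, C[0]=2) = 5
step 2 → dur = max(L[2]=2, C[1]=?) = C[1]  (unknown; binding)
step 3 → dur = max(L[3]=3, C[2]=6) = 6
step 4 → dur = max(L[4]=5, C[3]=2) = 5
step 5 → dur = max(L[5]=3, C[4]=3) = 3
step 6 → dur = max(L[6]=4, C[5]=7) = 7
step 7 → dur = C[6]=5 = 5
sum of known step durations = 37
dur[2] = total - known = 44 - 37 = 7
C[1] is the binding max in step 2, so C[1] = dur[2] = 7

C[1] = 7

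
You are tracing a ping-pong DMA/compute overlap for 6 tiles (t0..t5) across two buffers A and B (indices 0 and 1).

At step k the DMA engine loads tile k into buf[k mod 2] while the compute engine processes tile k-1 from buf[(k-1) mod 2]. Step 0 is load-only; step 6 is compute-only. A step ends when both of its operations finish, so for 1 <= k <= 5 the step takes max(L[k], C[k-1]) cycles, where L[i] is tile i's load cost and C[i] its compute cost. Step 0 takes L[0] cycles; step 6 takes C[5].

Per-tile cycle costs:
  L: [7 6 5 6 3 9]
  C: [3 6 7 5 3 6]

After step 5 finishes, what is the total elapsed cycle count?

step 0: L[0]=7 → dur=7, Σ=7 | A=load:t0 B=idle [load-only]
step 1: L[1]=6 C[0]=3 → dur=6, Σ=13 | A=compute:t0 B=load:t1 [load-bound]
step 2: L[2]=5 C[1]=6 → dur=6, Σ=19 | A=load:t2 B=compute:t1 [compute-bound]
step 3: L[3]=6 C[2]=7 → dur=7, Σ=26 | A=compute:t2 B=load:t3 [compute-bound]
step 4: L[4]=3 C[3]=5 → dur=5, Σ=31 | A=load:t4 B=compute:t3 [compute-bound]
step 5: L[5]=9 C[4]=3 → dur=9, Σ=40 | A=compute:t4 B=load:t5 [load-bound]
step 6: C[5]=6 → dur=6, Σ=46 | A=idle B=compute:t5 [compute-only]

end_cycle[5] = 40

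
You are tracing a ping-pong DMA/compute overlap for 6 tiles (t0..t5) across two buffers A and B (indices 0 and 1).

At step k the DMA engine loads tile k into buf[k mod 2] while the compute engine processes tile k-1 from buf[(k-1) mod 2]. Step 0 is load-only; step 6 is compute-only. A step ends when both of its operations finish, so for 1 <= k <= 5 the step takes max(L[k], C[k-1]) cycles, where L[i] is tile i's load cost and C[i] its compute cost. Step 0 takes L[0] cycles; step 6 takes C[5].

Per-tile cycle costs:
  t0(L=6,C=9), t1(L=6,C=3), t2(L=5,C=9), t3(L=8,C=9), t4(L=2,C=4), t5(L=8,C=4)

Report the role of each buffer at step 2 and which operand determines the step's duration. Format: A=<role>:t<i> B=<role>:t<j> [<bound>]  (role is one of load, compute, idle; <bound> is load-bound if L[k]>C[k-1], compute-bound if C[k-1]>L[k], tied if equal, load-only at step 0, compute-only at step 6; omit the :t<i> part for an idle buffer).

k=0 load=t0/6c comp=- wait=6 total=6
k=1 load=t1/6c comp=t0/9c wait=9 total=15
k=2 load=t2/5c comp=t1/3c wait=5 total=20
k=3 load=t3/8c comp=t2/9c wait=9 total=29
k=4 load=t4/2c comp=t3/9c wait=9 total=38
k=5 load=t5/8c comp=t4/4c wait=8 total=46
k=6 load=- comp=t5/4c wait=4 total=50

step 2: A=load:t2 B=compute:t1 [load-bound]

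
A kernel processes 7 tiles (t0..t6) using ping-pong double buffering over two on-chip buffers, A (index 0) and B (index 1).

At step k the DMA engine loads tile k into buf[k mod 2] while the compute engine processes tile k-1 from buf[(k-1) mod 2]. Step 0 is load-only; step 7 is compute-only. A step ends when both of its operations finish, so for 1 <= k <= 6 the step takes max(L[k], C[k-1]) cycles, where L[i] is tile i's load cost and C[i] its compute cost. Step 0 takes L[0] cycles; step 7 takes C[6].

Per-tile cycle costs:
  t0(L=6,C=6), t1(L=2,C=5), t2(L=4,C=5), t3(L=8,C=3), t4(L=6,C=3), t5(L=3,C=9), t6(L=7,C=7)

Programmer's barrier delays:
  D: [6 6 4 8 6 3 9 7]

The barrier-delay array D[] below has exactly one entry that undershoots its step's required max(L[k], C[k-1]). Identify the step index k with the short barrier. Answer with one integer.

hazard at step 2

step 0: need L[0]=6 = 6; D[0]=6 ok
step 1: need max(L[1]=2,C[0]=6) = 6; D[1]=6 ok
step 2: need max(L[2]=4,C[1]=5) = 5; D[2]=4 SHORT
step 3: need max(L[3]=8,C[2]=5) = 8; D[3]=8 ok
step 4: need max(L[4]=6,C[3]=3) = 6; D[4]=6 ok
step 5: need max(L[5]=3,C[4]=3) = 3; D[5]=3 ok
step 6: need max(L[6]=7,C[5]=9) = 9; D[6]=9 ok
step 7: need C[6]=7 = 7; D[7]=7 ok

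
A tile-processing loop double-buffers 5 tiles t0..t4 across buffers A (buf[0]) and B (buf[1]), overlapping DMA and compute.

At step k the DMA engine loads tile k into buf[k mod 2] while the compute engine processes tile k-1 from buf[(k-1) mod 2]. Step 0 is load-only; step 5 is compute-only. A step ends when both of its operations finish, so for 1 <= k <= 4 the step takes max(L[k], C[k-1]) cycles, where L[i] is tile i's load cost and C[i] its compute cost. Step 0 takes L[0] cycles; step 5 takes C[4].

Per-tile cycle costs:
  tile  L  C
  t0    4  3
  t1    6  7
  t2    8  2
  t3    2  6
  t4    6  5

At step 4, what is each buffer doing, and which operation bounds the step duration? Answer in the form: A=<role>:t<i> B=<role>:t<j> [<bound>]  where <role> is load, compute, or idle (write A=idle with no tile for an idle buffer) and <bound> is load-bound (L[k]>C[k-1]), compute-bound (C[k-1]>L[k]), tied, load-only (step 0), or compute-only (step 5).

step 4: A=load:t4 B=compute:t3 [tied]

  0. 4=4c; end=4; A:t0 B:-
  1. max(6,3)=6c; end=10; A:t0 B:t1
  2. max(8,7)=8c; end=18; A:t2 B:t1
  3. max(2,2)=2c; end=20; A:t2 B:t3
  4. max(6,6)=6c; end=26; A:t4 B:t3
  5. 5=5c; end=31; A:t4 B:t3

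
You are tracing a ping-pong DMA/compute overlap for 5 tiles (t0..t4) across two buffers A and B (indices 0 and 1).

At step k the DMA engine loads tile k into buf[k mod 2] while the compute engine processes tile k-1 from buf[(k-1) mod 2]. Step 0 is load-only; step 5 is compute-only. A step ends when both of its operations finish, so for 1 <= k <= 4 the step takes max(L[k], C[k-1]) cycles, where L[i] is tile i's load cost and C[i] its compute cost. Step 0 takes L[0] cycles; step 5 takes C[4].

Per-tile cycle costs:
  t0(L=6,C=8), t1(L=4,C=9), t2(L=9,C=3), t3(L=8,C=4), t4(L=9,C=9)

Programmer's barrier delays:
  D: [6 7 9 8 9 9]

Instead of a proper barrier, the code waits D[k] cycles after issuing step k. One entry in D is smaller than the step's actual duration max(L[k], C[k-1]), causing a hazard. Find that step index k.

[0] required=L[0]=6=6 vs D=6 ok
[1] required=max(L[1]=4,C[0]=8)=8 vs D=7 SHORT
[2] required=max(L[2]=9,C[1]=9)=9 vs D=9 ok
[3] required=max(L[3]=8,C[2]=3)=8 vs D=8 ok
[4] required=max(L[4]=9,C[3]=4)=9 vs D=9 ok
[5] required=C[4]=9=9 vs D=9 ok

hazard at step 1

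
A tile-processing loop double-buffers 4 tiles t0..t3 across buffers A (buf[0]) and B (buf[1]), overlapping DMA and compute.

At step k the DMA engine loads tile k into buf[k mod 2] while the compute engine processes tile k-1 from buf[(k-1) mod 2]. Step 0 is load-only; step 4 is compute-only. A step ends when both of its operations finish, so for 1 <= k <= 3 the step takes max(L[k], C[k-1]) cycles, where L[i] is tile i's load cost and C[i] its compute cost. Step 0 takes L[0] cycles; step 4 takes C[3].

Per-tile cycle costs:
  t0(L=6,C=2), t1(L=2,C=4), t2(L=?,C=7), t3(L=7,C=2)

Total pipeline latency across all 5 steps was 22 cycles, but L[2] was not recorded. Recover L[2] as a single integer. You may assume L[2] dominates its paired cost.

step 0 → dur = L[0]=6 = 6
step 1 → dur = max(L[1]=2, C[0]=2) = 2
step 2 → dur = max(L[2]=?, C[1]=4) = L[2]  (unknown; binding)
step 3 → dur = max(L[3]=7, C[2]=7) = 7
step 4 → dur = C[3]=2 = 2
sum of known step durations = 17
dur[2] = total - known = 22 - 17 = 5
L[2] is the binding max in step 2, so L[2] = dur[2] = 5

L[2] = 5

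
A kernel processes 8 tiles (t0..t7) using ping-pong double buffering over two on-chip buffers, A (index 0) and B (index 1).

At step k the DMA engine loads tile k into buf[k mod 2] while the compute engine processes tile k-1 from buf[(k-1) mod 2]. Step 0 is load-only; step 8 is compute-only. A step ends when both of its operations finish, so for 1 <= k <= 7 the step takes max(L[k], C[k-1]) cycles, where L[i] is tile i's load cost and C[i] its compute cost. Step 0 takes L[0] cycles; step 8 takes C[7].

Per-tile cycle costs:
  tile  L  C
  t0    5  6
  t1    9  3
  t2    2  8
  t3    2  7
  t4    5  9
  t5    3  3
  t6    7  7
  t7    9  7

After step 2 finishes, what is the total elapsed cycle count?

end_cycle[2] = 17

  0. 5=5c; end=5; A:t0 B:-
  1. max(9,6)=9c; end=14; A:t0 B:t1
  2. max(2,3)=3c; end=17; A:t2 B:t1
  3. max(2,8)=8c; end=25; A:t2 B:t3
  4. max(5,7)=7c; end=32; A:t4 B:t3
  5. max(3,9)=9c; end=41; A:t4 B:t5
  6. max(7,3)=7c; end=48; A:t6 B:t5
  7. max(9,7)=9c; end=57; A:t6 B:t7
  8. 7=7c; end=64; A:t6 B:t7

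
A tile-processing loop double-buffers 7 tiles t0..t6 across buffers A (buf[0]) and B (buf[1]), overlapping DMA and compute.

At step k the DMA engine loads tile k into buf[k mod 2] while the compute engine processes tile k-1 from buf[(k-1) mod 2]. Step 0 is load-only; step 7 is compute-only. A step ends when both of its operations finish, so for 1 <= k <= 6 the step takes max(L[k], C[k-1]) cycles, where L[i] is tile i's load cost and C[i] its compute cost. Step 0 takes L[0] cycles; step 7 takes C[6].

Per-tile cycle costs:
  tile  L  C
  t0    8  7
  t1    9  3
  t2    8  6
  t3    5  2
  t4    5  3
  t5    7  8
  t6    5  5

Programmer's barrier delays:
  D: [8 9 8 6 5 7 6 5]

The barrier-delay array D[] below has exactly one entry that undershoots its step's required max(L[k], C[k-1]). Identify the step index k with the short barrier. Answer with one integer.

hazard at step 6

[0] required=L[0]=8=8 vs D=8 ok
[1] required=max(L[1]=9,C[0]=7)=9 vs D=9 ok
[2] required=max(L[2]=8,C[1]=3)=8 vs D=8 ok
[3] required=max(L[3]=5,C[2]=6)=6 vs D=6 ok
[4] required=max(L[4]=5,C[3]=2)=5 vs D=5 ok
[5] required=max(L[5]=7,C[4]=3)=7 vs D=7 ok
[6] required=max(L[6]=5,C[5]=8)=8 vs D=6 SHORT
[7] required=C[6]=5=5 vs D=5 ok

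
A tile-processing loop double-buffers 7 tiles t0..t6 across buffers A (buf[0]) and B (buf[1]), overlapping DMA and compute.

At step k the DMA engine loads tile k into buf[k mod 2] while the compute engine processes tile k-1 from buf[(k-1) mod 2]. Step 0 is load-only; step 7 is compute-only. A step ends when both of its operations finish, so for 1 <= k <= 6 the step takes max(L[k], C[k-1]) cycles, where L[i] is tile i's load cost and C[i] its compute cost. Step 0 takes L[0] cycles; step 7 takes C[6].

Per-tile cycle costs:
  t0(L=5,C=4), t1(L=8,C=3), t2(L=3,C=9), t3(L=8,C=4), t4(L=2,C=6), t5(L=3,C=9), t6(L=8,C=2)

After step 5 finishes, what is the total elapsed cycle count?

step 0: L[0]=5 → dur=5, Σ=5 | A=load:t0 B=idle [load-only]
step 1: L[1]=8 C[0]=4 → dur=8, Σ=13 | A=compute:t0 B=load:t1 [load-bound]
step 2: L[2]=3 C[1]=3 → dur=3, Σ=16 | A=load:t2 B=compute:t1 [tied]
step 3: L[3]=8 C[2]=9 → dur=9, Σ=25 | A=compute:t2 B=load:t3 [compute-bound]
step 4: L[4]=2 C[3]=4 → dur=4, Σ=29 | A=load:t4 B=compute:t3 [compute-bound]
step 5: L[5]=3 C[4]=6 → dur=6, Σ=35 | A=compute:t4 B=load:t5 [compute-bound]
step 6: L[6]=8 C[5]=9 → dur=9, Σ=44 | A=load:t6 B=compute:t5 [compute-bound]
step 7: C[6]=2 → dur=2, Σ=46 | A=compute:t6 B=idle [compute-only]

end_cycle[5] = 35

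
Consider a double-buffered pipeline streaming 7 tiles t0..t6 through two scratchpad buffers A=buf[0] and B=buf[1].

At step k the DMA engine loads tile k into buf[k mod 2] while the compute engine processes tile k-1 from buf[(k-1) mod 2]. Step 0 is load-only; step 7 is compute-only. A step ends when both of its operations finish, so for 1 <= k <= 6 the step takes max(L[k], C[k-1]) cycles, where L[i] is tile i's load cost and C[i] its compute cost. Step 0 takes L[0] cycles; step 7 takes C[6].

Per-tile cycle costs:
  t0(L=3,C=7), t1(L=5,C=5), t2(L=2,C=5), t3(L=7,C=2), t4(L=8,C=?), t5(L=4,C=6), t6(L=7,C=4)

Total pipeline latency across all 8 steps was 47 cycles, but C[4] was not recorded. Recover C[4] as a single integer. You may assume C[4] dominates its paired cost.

step 0: dur = L[0]=3 = 3
step 1: dur = max(L[1]=5, C[0]=7) = 7
step 2: dur = max(L[2]=2, C[1]=5) = 5
step 3: dur = max(L[3]=7, C[2]=5) = 7
step 4: dur = max(L[4]=8, C[3]=2) = 8
step 5: dur = max(L[5]=4, C[4]=?) = C[4]  (unknown; binding)
step 6: dur = max(L[6]=7, C[5]=6) = 7
step 7: dur = C[6]=4 = 4
sum of known step durations = 41
dur[5] = total - known = 47 - 41 = 6
C[4] is the binding max in step 5, so C[4] = dur[5] = 6

C[4] = 6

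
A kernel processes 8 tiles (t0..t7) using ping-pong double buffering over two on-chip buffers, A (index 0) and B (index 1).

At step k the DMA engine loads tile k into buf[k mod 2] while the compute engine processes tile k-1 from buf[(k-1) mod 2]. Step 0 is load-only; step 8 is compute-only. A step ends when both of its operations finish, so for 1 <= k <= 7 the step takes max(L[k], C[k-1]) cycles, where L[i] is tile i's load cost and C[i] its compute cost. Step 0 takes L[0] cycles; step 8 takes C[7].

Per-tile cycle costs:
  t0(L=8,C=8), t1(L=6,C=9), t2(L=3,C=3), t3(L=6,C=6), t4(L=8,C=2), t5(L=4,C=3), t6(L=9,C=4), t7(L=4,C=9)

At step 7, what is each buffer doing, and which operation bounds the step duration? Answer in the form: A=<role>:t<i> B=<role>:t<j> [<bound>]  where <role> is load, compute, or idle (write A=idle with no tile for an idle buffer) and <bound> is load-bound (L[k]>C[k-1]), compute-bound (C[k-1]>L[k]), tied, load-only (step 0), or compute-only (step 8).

step 7: A=compute:t6 B=load:t7 [tied]

  0. 8=8c; end=8; A:t0 B:-
  1. max(6,8)=8c; end=16; A:t0 B:t1
  2. max(3,9)=9c; end=25; A:t2 B:t1
  3. max(6,3)=6c; end=31; A:t2 B:t3
  4. max(8,6)=8c; end=39; A:t4 B:t3
  5. max(4,2)=4c; end=43; A:t4 B:t5
  6. max(9,3)=9c; end=52; A:t6 B:t5
  7. max(4,4)=4c; end=56; A:t6 B:t7
  8. 9=9c; end=65; A:t6 B:t7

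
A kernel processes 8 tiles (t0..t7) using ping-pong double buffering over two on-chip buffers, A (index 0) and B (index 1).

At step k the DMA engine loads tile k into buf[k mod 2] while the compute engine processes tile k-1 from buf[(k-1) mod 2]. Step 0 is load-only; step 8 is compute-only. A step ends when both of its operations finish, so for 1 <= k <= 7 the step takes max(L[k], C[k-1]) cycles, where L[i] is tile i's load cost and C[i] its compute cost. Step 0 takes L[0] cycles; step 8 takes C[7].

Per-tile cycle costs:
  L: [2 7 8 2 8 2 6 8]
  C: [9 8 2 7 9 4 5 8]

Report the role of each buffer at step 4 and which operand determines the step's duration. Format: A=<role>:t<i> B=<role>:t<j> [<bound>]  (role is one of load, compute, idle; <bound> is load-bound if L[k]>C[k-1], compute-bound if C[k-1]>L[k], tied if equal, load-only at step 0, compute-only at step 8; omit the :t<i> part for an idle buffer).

step 0: L[0]=2 → dur=2, Σ=2 | A=load:t0 B=idle [load-only]
step 1: L[1]=7 C[0]=9 → dur=9, Σ=11 | A=compute:t0 B=load:t1 [compute-bound]
step 2: L[2]=8 C[1]=8 → dur=8, Σ=19 | A=load:t2 B=compute:t1 [tied]
step 3: L[3]=2 C[2]=2 → dur=2, Σ=21 | A=compute:t2 B=load:t3 [tied]
step 4: L[4]=8 C[3]=7 → dur=8, Σ=29 | A=load:t4 B=compute:t3 [load-bound]
step 5: L[5]=2 C[4]=9 → dur=9, Σ=38 | A=compute:t4 B=load:t5 [compute-bound]
step 6: L[6]=6 C[5]=4 → dur=6, Σ=44 | A=load:t6 B=compute:t5 [load-bound]
step 7: L[7]=8 C[6]=5 → dur=8, Σ=52 | A=compute:t6 B=load:t7 [load-bound]
step 8: C[7]=8 → dur=8, Σ=60 | A=idle B=compute:t7 [compute-only]

step 4: A=load:t4 B=compute:t3 [load-bound]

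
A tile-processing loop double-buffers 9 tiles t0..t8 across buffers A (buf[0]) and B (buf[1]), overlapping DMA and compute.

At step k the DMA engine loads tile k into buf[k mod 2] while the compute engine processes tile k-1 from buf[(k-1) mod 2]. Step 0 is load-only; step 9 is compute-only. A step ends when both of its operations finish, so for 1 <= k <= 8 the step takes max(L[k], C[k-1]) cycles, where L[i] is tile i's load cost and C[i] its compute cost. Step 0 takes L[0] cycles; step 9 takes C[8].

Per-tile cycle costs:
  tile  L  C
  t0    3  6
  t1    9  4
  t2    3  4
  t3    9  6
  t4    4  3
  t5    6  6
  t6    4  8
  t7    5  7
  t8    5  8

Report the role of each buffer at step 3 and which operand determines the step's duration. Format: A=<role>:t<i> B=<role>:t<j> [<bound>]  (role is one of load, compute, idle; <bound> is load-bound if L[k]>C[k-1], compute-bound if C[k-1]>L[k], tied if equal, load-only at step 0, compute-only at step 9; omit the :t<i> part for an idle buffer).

[0] DMA t0→A (3c) ∥ CU idle ⇒ 3c, clock 3
[1] DMA t1→B (9c) ∥ CU A:t0 (6c) ⇒ 9c, clock 12
[2] DMA t2→A (3c) ∥ CU B:t1 (4c) ⇒ 4c, clock 16
[3] DMA t3→B (9c) ∥ CU A:t2 (4c) ⇒ 9c, clock 25
[4] DMA t4→A (4c) ∥ CU B:t3 (6c) ⇒ 6c, clock 31
[5] DMA t5→B (6c) ∥ CU A:t4 (3c) ⇒ 6c, clock 37
[6] DMA t6→A (4c) ∥ CU B:t5 (6c) ⇒ 6c, clock 43
[7] DMA t7→B (5c) ∥ CU A:t6 (8c) ⇒ 8c, clock 51
[8] DMA t8→A (5c) ∥ CU B:t7 (7c) ⇒ 7c, clock 58
[9] DMA idle ∥ CU A:t8 (8c) ⇒ 8c, clock 66

step 3: A=compute:t2 B=load:t3 [load-bound]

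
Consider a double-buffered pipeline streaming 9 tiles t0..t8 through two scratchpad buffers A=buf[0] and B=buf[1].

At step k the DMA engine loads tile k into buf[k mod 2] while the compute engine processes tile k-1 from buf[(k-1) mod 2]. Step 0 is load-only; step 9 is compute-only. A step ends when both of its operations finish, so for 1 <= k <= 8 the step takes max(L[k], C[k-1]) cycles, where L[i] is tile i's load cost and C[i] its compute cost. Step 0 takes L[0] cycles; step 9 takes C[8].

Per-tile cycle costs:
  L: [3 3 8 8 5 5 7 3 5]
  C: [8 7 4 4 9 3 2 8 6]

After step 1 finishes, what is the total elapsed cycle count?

end_cycle[1] = 11

[0] DMA t0→A (3c) ∥ CU idle ⇒ 3c, clock 3
[1] DMA t1→B (3c) ∥ CU A:t0 (8c) ⇒ 8c, clock 11
[2] DMA t2→A (8c) ∥ CU B:t1 (7c) ⇒ 8c, clock 19
[3] DMA t3→B (8c) ∥ CU A:t2 (4c) ⇒ 8c, clock 27
[4] DMA t4→A (5c) ∥ CU B:t3 (4c) ⇒ 5c, clock 32
[5] DMA t5→B (5c) ∥ CU A:t4 (9c) ⇒ 9c, clock 41
[6] DMA t6→A (7c) ∥ CU B:t5 (3c) ⇒ 7c, clock 48
[7] DMA t7→B (3c) ∥ CU A:t6 (2c) ⇒ 3c, clock 51
[8] DMA t8→A (5c) ∥ CU B:t7 (8c) ⇒ 8c, clock 59
[9] DMA idle ∥ CU A:t8 (6c) ⇒ 6c, clock 65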